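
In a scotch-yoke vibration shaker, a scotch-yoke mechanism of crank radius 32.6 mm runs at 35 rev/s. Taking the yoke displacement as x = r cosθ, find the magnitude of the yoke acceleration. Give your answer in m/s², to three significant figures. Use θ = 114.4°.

651

ω = 219.9 rad/s (from 35 rev/s).
x = r cosθ ⇒ ẍ = −rω² cosθ (ω constant).
|a| = rω²|cosθ| = 0.0326·(219.9)²·|cos 114.4°| = 651.29 m/s².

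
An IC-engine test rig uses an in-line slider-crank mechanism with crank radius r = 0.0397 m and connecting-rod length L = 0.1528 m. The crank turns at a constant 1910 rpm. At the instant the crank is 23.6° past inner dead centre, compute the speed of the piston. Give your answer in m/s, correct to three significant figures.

3.94

ω = 2π·1910/60 = 200 rad/s
For an in-line slider-crank, x = r cosθ + √(L² − r² sin²θ), so v = −rω sinθ·[1 + r cosθ/√(L² − r² sin²θ)].
With r = 0.0397 m, L = 0.1528 m, θ = 23.6°: √(L² − r² sin²θ) = 0.15197 m.
v = −0.0397·200·0.40035·[1 + 0.0397·0.91636/0.15197] = -3.94 m/s.
|v| = 3.94 m/s.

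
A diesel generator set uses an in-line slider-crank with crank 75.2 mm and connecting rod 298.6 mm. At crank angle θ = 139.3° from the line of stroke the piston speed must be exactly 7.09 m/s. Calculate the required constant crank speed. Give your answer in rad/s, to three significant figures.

179

For an in-line slider-crank, |v_piston| = rω|sinθ|·[1 + r cosθ/√(L² − r² sin²θ)].
With r = 0.0752 m, L = 0.2986 m, θ = 139.3°: the bracketed kinematic factor |dx/dθ| = 0.039546 m.
ω = v/|dx/dθ| = 7.09/0.039546 = 179.28 rad/s.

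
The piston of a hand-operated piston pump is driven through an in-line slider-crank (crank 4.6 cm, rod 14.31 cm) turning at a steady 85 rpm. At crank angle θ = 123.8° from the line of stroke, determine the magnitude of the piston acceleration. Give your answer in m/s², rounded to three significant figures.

2.46

ω = 2π·85/60 = 8.901 rad/s
x(θ) = r cosθ + √(L² − r² sin²θ); with ω constant, a = ω²·d²x/dθ².
d²x/dθ² = −r cosθ − r²(cos2θ)/√u − r⁴ sin²2θ/(4u^{3/2}),  u = L² − r² sin²θ = 0.0190164 m².
Substituting r = 0.046 m, L = 0.1431 m, θ = 123.8°: d²x/dθ² = +0.031072 m.
a = ω²·d²x/dθ² = (8.901)²·(+0.031072) = +2.4619 m/s²;  |a| = 2.4619 m/s².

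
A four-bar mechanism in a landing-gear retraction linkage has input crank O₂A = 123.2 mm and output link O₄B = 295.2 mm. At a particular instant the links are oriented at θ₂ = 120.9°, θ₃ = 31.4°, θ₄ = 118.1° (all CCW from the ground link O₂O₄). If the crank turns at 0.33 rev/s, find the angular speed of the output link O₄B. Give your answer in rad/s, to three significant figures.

0.867

ω₂ = 2.073 rad/s (from 0.33 rev/s).
Differentiating the loop-closure r₂e^{iθ₂}+r₃e^{iθ₃}=r₁+r₄e^{iθ₄} gives r₂ω₂e^{iθ₂}+r₃ω₃e^{iθ₃}=r₄ω₄e^{iθ₄}.
Eliminating the other unknown: ω₄ = r₂ω₂ sin(θ₂−θ₃) / [r₄ sin(θ₄−θ₃)].
Numerator sine = +0.99996; denominator sine = +0.99834.
Result = 0.1232·2.073·(+0.99996) / (0.2952·(+0.99834)) = +0.86675 rad/s; magnitude 0.86675 rad/s.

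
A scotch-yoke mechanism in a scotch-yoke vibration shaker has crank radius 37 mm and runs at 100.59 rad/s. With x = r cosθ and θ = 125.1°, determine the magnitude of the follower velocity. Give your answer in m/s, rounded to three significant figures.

3.05

ω = 100.6 rad/s
x = r cosθ ⇒ ẋ = −rω sinθ.
|v| = rω|sinθ| = 0.037·100.6·|sin 125.1°| = 3.045 m/s.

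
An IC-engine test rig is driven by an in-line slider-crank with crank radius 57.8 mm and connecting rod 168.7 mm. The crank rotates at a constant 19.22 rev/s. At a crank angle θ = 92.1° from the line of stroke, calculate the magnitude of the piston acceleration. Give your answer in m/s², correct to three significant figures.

337

ω = 2π·19.2 = 120.8 rad/s
x(θ) = r cosθ + √(L² − r² sin²θ); with ω constant, a = ω²·d²x/dθ².
d²x/dθ² = −r cosθ − r²(cos2θ)/√u − r⁴ sin²2θ/(4u^{3/2}),  u = L² − r² sin²θ = 0.0251233 m².
Substituting r = 0.0578 m, L = 0.1687 m, θ = 92.1°: d²x/dθ² = +0.023135 m.
a = ω²·d²x/dθ² = (120.8)²·(+0.023135) = +337.39 m/s²;  |a| = 337.39 m/s².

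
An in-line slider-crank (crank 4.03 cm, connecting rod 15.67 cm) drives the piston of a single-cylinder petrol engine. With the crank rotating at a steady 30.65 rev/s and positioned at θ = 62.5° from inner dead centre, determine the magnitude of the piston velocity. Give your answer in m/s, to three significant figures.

7.72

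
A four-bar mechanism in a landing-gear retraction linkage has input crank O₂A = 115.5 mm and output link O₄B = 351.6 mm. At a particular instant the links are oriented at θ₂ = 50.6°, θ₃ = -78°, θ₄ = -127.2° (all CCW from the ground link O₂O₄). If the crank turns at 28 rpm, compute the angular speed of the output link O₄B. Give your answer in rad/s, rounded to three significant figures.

ω₂ = 2.932 rad/s (from 28 rpm).
Differentiating the loop-closure r₂e^{iθ₂}+r₃e^{iθ₃}=r₁+r₄e^{iθ₄} gives r₂ω₂e^{iθ₂}+r₃ω₃e^{iθ₃}=r₄ω₄e^{iθ₄}.
Eliminating the other unknown: ω₄ = r₂ω₂ sin(θ₂−θ₃) / [r₄ sin(θ₄−θ₃)].
Numerator sine = +0.78152; denominator sine = -0.75700.
Result = 0.1155·2.932·(+0.78152) / (0.3516·(-0.75700)) = -0.99441 rad/s; magnitude 0.99441 rad/s.

0.994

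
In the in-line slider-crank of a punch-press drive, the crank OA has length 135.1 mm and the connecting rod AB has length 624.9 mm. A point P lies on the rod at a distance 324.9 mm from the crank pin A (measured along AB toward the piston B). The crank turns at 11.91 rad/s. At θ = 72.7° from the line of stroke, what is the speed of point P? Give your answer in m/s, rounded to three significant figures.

1.61

ω = 11.91 rad/s.  Crank-pin speed |V_A| = rω = 1.609 m/s, perpendicular to OA.
Rod angle: sinφ = −(r/L) sinθ ⇒ φ = -11.912°; ω_rod = −rω cosθ/√(L²−r²sin²θ) = -0.78256 rad/s.
V_P = V_A + ω_rod × AP, with AP = 0.3249 m along the rod.
Components: V_Px = −rω sinθ − a·ω_rod·sinφ = -1.5887 m/s;  V_Py = rω cosθ + a·ω_rod·cosφ = +0.22971 m/s.
|V_P| = √(V_Px² + V_Py²) = 1.6053 m/s.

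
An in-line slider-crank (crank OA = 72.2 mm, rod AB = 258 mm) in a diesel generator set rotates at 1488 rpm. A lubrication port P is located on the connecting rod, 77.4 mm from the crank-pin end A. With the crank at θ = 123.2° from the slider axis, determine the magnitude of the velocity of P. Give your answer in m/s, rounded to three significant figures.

9.95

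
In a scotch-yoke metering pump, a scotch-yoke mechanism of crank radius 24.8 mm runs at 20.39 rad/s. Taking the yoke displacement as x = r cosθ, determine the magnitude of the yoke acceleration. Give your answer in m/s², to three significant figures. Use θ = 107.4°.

ω = 20.39 rad/s
x = r cosθ ⇒ ẍ = −rω² cosθ (ω constant).
|a| = rω²|cosθ| = 0.0248·(20.39)²·|cos 107.4°| = 3.0833 m/s².

3.08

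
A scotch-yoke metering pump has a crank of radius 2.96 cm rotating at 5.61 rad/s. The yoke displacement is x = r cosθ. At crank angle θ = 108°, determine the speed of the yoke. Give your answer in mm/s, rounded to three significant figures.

158

ω = 5.61 rad/s
x = r cosθ ⇒ ẋ = −rω sinθ.
|v| = rω|sinθ| = 0.0296·5.61·|sin 108°| = 0.15793 m/s = 157.93 mm/s.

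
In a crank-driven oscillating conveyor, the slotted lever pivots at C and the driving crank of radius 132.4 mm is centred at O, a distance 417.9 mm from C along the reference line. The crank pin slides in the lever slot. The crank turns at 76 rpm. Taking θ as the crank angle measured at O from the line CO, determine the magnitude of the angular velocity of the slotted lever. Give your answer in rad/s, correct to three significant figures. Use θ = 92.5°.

0.642

ω = 7.959 rad/s (from 76 rpm).
Crank pin A relative to C: A = (d + r cosθ, r sinθ); lever angle φ = atan2(r sinθ, d + r cosθ).
Differentiating tanφ: φ̇ = rω(d cosθ + r)/(d² + r² + 2dr cosθ).
d² + r² + 2dr cosθ = |CA|² = 0.187343 m²;  d cosθ + r = +0.11417 m.
|ω_lever| = |0.1324·7.959·+0.11417| / 0.187343 = 0.64217 rad/s.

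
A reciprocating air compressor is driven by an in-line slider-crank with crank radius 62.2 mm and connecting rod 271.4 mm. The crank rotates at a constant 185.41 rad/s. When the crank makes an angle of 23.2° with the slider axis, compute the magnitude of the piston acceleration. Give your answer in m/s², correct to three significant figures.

2310

ω = 185.4 rad/s
x(θ) = r cosθ + √(L² − r² sin²θ); with ω constant, a = ω²·d²x/dθ².
d²x/dθ² = −r cosθ − r²(cos2θ)/√u − r⁴ sin²2θ/(4u^{3/2}),  u = L² − r² sin²θ = 0.0730576 m².
Substituting r = 0.0622 m, L = 0.2714 m, θ = 23.2°: d²x/dθ² = -0.067141 m.
a = ω²·d²x/dθ² = (185.4)²·(-0.067141) = -2308.1 m/s²;  |a| = 2308.1 m/s².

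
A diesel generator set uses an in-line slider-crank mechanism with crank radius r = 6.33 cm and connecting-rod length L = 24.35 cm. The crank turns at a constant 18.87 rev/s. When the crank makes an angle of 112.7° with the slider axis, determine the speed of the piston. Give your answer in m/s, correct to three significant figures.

6.21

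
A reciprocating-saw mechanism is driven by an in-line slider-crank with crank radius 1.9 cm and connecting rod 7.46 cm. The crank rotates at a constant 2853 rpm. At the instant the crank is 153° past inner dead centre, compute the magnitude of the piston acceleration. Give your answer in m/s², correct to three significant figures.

1250

ω = 2π·2853/60 = 298.8 rad/s
x(θ) = r cosθ + √(L² − r² sin²θ); with ω constant, a = ω²·d²x/dθ².
d²x/dθ² = −r cosθ − r²(cos2θ)/√u − r⁴ sin²2θ/(4u^{3/2}),  u = L² − r² sin²θ = 0.00549076 m².
Substituting r = 0.019 m, L = 0.0746 m, θ = 153°: d²x/dθ² = +0.014013 m.
a = ω²·d²x/dθ² = (298.8)²·(+0.014013) = +1250.8 m/s²;  |a| = 1250.8 m/s².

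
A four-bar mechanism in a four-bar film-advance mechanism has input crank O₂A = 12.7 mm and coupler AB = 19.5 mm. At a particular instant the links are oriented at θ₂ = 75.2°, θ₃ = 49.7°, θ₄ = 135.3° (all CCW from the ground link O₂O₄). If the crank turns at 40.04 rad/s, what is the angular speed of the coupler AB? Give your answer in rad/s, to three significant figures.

ω₂ = 40.04 rad/s
Differentiating the loop-closure r₂e^{iθ₂}+r₃e^{iθ₃}=r₁+r₄e^{iθ₄} gives r₂ω₂e^{iθ₂}+r₃ω₃e^{iθ₃}=r₄ω₄e^{iθ₄}.
Eliminating the other unknown: ω₃ = r₂ω₂ sin(θ₄−θ₂) / [r₃ sin(θ₃−θ₄)].
Numerator sine = +0.86690; denominator sine = -0.99705.
Result = 0.0127·40.04·(+0.86690) / (0.0195·(-0.99705)) = -22.673 rad/s; magnitude 22.673 rad/s.

22.7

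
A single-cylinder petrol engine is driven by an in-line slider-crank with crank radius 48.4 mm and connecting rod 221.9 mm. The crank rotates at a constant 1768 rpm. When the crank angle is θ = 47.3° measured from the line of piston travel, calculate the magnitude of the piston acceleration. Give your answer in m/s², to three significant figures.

ω = 2π·1768/60 = 185.1 rad/s
x(θ) = r cosθ + √(L² − r² sin²θ); with ω constant, a = ω²·d²x/dθ².
d²x/dθ² = −r cosθ − r²(cos2θ)/√u − r⁴ sin²2θ/(4u^{3/2}),  u = L² − r² sin²θ = 0.0479744 m².
Substituting r = 0.0484 m, L = 0.2219 m, θ = 47.3°: d²x/dθ² = -0.032095 m.
a = ω²·d²x/dθ² = (185.1)²·(-0.032095) = -1100.2 m/s²;  |a| = 1100.2 m/s².

1100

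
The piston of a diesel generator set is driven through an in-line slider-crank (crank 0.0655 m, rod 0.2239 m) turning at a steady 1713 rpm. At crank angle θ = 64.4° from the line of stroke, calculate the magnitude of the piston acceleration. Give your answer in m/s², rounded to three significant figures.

519

ω = 2π·1713/60 = 179.4 rad/s
x(θ) = r cosθ + √(L² − r² sin²θ); with ω constant, a = ω²·d²x/dθ².
d²x/dθ² = −r cosθ − r²(cos2θ)/√u − r⁴ sin²2θ/(4u^{3/2}),  u = L² − r² sin²θ = 0.0466419 m².
Substituting r = 0.0655 m, L = 0.2239 m, θ = 64.4°: d²x/dθ² = -0.016131 m.
a = ω²·d²x/dθ² = (179.4)²·(-0.016131) = -519.09 m/s²;  |a| = 519.09 m/s².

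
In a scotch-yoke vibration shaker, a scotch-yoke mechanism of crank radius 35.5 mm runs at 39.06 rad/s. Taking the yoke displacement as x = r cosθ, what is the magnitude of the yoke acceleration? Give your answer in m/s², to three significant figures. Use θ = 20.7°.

ω = 39.06 rad/s
x = r cosθ ⇒ ẍ = −rω² cosθ (ω constant).
|a| = rω²|cosθ| = 0.0355·(39.06)²·|cos 20.7°| = 50.665 m/s².

50.7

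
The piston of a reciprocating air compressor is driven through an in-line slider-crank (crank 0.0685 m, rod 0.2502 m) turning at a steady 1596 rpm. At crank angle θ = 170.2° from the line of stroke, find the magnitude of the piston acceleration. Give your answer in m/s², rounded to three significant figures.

1390

ω = 2π·1596/60 = 167.1 rad/s
x(θ) = r cosθ + √(L² − r² sin²θ); with ω constant, a = ω²·d²x/dθ².
d²x/dθ² = −r cosθ − r²(cos2θ)/√u − r⁴ sin²2θ/(4u^{3/2}),  u = L² − r² sin²θ = 0.0624641 m².
Substituting r = 0.0685 m, L = 0.2502 m, θ = 170.2°: d²x/dθ² = +0.049774 m.
a = ω²·d²x/dθ² = (167.1)²·(+0.049774) = +1390.4 m/s²;  |a| = 1390.4 m/s².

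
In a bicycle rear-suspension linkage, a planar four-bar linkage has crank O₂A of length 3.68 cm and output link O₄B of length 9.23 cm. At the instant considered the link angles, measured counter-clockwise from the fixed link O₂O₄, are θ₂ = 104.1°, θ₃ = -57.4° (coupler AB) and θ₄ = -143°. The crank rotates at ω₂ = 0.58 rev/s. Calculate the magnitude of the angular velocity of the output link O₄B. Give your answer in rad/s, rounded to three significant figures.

ω₂ = 3.644 rad/s (from 0.58 rev/s).
Differentiating the loop-closure r₂e^{iθ₂}+r₃e^{iθ₃}=r₁+r₄e^{iθ₄} gives r₂ω₂e^{iθ₂}+r₃ω₃e^{iθ₃}=r₄ω₄e^{iθ₄}.
Eliminating the other unknown: ω₄ = r₂ω₂ sin(θ₂−θ₃) / [r₄ sin(θ₄−θ₃)].
Numerator sine = +0.31730; denominator sine = -0.99705.
Result = 0.0368·3.644·(+0.31730) / (0.0923·(-0.99705)) = -0.46239 rad/s; magnitude 0.46239 rad/s.

0.462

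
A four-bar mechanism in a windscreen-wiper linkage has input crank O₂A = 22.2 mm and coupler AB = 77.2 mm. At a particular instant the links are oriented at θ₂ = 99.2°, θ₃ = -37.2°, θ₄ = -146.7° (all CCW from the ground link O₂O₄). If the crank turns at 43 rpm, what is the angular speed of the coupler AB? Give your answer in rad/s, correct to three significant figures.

1.25

ω₂ = 4.503 rad/s (from 43 rpm).
Differentiating the loop-closure r₂e^{iθ₂}+r₃e^{iθ₃}=r₁+r₄e^{iθ₄} gives r₂ω₂e^{iθ₂}+r₃ω₃e^{iθ₃}=r₄ω₄e^{iθ₄}.
Eliminating the other unknown: ω₃ = r₂ω₂ sin(θ₄−θ₂) / [r₃ sin(θ₃−θ₄)].
Numerator sine = +0.91283; denominator sine = +0.94264.
Result = 0.0222·4.503·(+0.91283) / (0.0772·(+0.94264)) = +1.2539 rad/s; magnitude 1.2539 rad/s.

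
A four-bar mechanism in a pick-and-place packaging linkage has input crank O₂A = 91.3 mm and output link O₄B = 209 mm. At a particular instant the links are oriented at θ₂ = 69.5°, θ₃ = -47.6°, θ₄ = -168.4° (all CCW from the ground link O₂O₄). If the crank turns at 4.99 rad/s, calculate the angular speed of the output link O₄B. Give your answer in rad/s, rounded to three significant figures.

ω₂ = 4.99 rad/s
Differentiating the loop-closure r₂e^{iθ₂}+r₃e^{iθ₃}=r₁+r₄e^{iθ₄} gives r₂ω₂e^{iθ₂}+r₃ω₃e^{iθ₃}=r₄ω₄e^{iθ₄}.
Eliminating the other unknown: ω₄ = r₂ω₂ sin(θ₂−θ₃) / [r₄ sin(θ₄−θ₃)].
Numerator sine = +0.89021; denominator sine = -0.85896.
Result = 0.0913·4.99·(+0.89021) / (0.209·(-0.85896)) = -2.2592 rad/s; magnitude 2.2592 rad/s.

2.26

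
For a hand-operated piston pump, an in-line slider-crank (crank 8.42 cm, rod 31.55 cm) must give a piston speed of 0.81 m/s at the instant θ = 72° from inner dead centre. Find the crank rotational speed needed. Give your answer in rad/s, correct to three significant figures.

9.32

For an in-line slider-crank, |v_piston| = rω|sinθ|·[1 + r cosθ/√(L² − r² sin²θ)].
With r = 0.0842 m, L = 0.3155 m, θ = 72°: the bracketed kinematic factor |dx/dθ| = 0.086907 m.
ω = v/|dx/dθ| = 0.81/0.086907 = 9.3203 rad/s.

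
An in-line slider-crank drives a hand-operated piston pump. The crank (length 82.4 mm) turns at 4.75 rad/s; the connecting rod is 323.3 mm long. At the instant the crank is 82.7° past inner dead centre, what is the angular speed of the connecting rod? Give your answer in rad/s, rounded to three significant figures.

0.159

ω = 4.75 rad/s
The rod makes angle φ with the slider axis where L sinφ = r sinθ; differentiating, L cosφ·φ̇ = r ω cosθ.
L cosφ = √(L² − r² sin²θ) = 0.3128 m.
|ω_rod| = r ω |cosθ| / √(L² − r² sin²θ) = 0.0824·4.75·0.12706/0.3128 = 0.15899 rad/s.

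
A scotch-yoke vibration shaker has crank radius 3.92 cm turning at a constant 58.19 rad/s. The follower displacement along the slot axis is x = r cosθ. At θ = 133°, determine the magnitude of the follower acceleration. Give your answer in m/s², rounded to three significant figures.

90.5

ω = 58.19 rad/s
x = r cosθ ⇒ ẍ = −rω² cosθ (ω constant).
|a| = rω²|cosθ| = 0.0392·(58.19)²·|cos 133°| = 90.524 m/s².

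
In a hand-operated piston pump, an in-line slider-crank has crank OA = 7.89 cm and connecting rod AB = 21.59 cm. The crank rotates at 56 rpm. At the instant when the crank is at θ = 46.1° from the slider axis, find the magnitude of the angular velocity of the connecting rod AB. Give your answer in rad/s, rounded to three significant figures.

ω = 5.864 rad/s (converted from 56 rpm).
The rod makes angle φ with the slider axis where L sinφ = r sinθ; differentiating, L cosφ·φ̇ = r ω cosθ.
L cosφ = √(L² − r² sin²θ) = 0.20828 m.
|ω_rod| = r ω |cosθ| / √(L² − r² sin²θ) = 0.0789·5.864·0.69340/0.20828 = 1.5404 rad/s.

1.54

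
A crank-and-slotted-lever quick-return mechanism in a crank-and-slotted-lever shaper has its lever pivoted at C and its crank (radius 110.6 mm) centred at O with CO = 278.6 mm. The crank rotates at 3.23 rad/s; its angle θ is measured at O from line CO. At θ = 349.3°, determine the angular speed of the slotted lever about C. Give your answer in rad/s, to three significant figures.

ω = 3.23 rad/s
Crank pin A relative to C: A = (d + r cosθ, r sinθ); lever angle φ = atan2(r sinθ, d + r cosθ).
Differentiating tanφ: φ̇ = rω(d cosθ + r)/(d² + r² + 2dr cosθ).
d² + r² + 2dr cosθ = |CA|² = 0.150405 m²;  d cosθ + r = +0.38436 m.
|ω_lever| = |0.1106·3.23·+0.38436| / 0.150405 = 0.91291 rad/s.

0.913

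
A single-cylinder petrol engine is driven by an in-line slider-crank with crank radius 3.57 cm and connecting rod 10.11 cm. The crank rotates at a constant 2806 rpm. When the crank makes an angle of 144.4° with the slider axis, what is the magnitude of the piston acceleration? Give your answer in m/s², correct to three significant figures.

2120

ω = 2π·2806/60 = 293.8 rad/s
x(θ) = r cosθ + √(L² − r² sin²θ); with ω constant, a = ω²·d²x/dθ².
d²x/dθ² = −r cosθ − r²(cos2θ)/√u − r⁴ sin²2θ/(4u^{3/2}),  u = L² − r² sin²θ = 0.00978933 m².
Substituting r = 0.0357 m, L = 0.1011 m, θ = 144.4°: d²x/dθ² = +0.024501 m.
a = ω²·d²x/dθ² = (293.8)²·(+0.024501) = +2115.5 m/s²;  |a| = 2115.5 m/s².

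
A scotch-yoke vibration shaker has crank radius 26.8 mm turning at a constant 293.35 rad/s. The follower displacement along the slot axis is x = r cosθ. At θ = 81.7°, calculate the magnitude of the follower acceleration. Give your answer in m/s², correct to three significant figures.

333

ω = 293.4 rad/s
x = r cosθ ⇒ ẍ = −rω² cosθ (ω constant).
|a| = rω²|cosθ| = 0.0268·(293.4)²·|cos 81.7°| = 332.92 m/s².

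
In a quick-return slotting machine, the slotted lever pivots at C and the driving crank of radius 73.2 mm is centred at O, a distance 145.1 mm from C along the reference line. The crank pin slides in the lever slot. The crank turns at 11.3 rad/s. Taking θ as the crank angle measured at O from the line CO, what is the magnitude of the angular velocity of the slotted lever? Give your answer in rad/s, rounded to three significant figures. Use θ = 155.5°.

6.87

ω = 11.3 rad/s
Crank pin A relative to C: A = (d + r cosθ, r sinθ); lever angle φ = atan2(r sinθ, d + r cosθ).
Differentiating tanφ: φ̇ = rω(d cosθ + r)/(d² + r² + 2dr cosθ).
d² + r² + 2dr cosθ = |CA|² = 0.00708227 m²;  d cosθ + r = -0.058835 m.
|ω_lever| = |0.0732·11.3·-0.058835| / 0.00708227 = 6.8716 rad/s.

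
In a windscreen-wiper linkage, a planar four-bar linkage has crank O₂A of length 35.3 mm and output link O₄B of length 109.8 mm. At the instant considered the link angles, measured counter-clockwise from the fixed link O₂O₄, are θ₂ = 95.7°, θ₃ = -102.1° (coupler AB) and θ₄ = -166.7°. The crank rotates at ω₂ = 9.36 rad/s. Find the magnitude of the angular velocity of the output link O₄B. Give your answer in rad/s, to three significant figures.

1.02

ω₂ = 9.36 rad/s
Differentiating the loop-closure r₂e^{iθ₂}+r₃e^{iθ₃}=r₁+r₄e^{iθ₄} gives r₂ω₂e^{iθ₂}+r₃ω₃e^{iθ₃}=r₄ω₄e^{iθ₄}.
Eliminating the other unknown: ω₄ = r₂ω₂ sin(θ₂−θ₃) / [r₄ sin(θ₄−θ₃)].
Numerator sine = -0.30570; denominator sine = -0.90334.
Result = 0.0353·9.36·(-0.30570) / (0.1098·(-0.90334)) = +1.0183 rad/s; magnitude 1.0183 rad/s.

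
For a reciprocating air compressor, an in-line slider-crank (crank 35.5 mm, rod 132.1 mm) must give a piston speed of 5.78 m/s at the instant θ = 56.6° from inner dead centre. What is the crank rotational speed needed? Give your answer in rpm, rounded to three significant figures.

1620

For an in-line slider-crank, |v_piston| = rω|sinθ|·[1 + r cosθ/√(L² − r² sin²θ)].
With r = 0.0355 m, L = 0.1321 m, θ = 56.6°: the bracketed kinematic factor |dx/dθ| = 0.034136 m.
ω = v/|dx/dθ| = 5.78/0.034136 = 169.32 rad/s.
N = 60ω/(2π) = 1616.9 rpm.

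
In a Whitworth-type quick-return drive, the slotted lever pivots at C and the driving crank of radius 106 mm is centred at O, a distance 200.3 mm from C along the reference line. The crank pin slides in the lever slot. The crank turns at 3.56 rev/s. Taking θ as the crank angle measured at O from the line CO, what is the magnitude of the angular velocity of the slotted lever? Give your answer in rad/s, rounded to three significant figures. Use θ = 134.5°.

ω = 22.37 rad/s (from 3.56 rev/s).
Crank pin A relative to C: A = (d + r cosθ, r sinθ); lever angle φ = atan2(r sinθ, d + r cosθ).
Differentiating tanφ: φ̇ = rω(d cosθ + r)/(d² + r² + 2dr cosθ).
d² + r² + 2dr cosθ = |CA|² = 0.021593 m²;  d cosθ + r = -0.034392 m.
|ω_lever| = |0.106·22.37·-0.034392| / 0.021593 = 3.7764 rad/s.

3.78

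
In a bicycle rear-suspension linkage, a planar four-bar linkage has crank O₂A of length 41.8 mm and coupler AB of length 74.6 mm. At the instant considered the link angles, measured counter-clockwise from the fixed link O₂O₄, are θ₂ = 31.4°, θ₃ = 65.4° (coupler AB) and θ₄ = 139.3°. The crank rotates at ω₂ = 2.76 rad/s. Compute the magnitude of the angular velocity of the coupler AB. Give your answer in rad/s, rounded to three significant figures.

1.53

ω₂ = 2.76 rad/s
Differentiating the loop-closure r₂e^{iθ₂}+r₃e^{iθ₃}=r₁+r₄e^{iθ₄} gives r₂ω₂e^{iθ₂}+r₃ω₃e^{iθ₃}=r₄ω₄e^{iθ₄}.
Eliminating the other unknown: ω₃ = r₂ω₂ sin(θ₄−θ₂) / [r₃ sin(θ₃−θ₄)].
Numerator sine = +0.95159; denominator sine = -0.96078.
Result = 0.0418·2.76·(+0.95159) / (0.0746·(-0.96078)) = -1.5317 rad/s; magnitude 1.5317 rad/s.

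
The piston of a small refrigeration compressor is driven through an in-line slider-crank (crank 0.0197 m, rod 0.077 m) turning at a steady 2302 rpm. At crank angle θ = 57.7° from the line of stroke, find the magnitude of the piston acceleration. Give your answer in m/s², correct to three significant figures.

487

ω = 2π·2302/60 = 241.1 rad/s
x(θ) = r cosθ + √(L² − r² sin²θ); with ω constant, a = ω²·d²x/dθ².
d²x/dθ² = −r cosθ − r²(cos2θ)/√u − r⁴ sin²2θ/(4u^{3/2}),  u = L² − r² sin²θ = 0.00565172 m².
Substituting r = 0.0197 m, L = 0.077 m, θ = 57.7°: d²x/dθ² = -0.0083848 m.
a = ω²·d²x/dθ² = (241.1)²·(-0.0083848) = -487.26 m/s²;  |a| = 487.26 m/s².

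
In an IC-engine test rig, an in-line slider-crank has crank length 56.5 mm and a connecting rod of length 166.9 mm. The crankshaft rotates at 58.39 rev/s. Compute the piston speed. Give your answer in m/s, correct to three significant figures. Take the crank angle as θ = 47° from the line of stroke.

18.8

ω = 2π·58.4 = 366.9 rad/s
For an in-line slider-crank, x = r cosθ + √(L² − r² sin²θ), so v = −rω sinθ·[1 + r cosθ/√(L² − r² sin²θ)].
With r = 0.0565 m, L = 0.1669 m, θ = 47°: √(L² − r² sin²θ) = 0.1617 m.
v = −0.0565·366.9·0.73135·[1 + 0.0565·0.68200/0.1617] = -18.772 m/s.
|v| = 18.772 m/s.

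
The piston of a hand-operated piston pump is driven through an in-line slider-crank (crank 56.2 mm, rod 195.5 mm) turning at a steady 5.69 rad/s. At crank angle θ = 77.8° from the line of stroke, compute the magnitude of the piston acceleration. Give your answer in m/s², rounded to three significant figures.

ω = 5.69 rad/s
x(θ) = r cosθ + √(L² − r² sin²θ); with ω constant, a = ω²·d²x/dθ².
d²x/dθ² = −r cosθ − r²(cos2θ)/√u − r⁴ sin²2θ/(4u^{3/2}),  u = L² − r² sin²θ = 0.0352029 m².
Substituting r = 0.0562 m, L = 0.1955 m, θ = 77.8°: d²x/dθ² = +0.0033894 m.
a = ω²·d²x/dθ² = (5.69)²·(+0.0033894) = +0.10974 m/s²;  |a| = 0.10974 m/s².

0.110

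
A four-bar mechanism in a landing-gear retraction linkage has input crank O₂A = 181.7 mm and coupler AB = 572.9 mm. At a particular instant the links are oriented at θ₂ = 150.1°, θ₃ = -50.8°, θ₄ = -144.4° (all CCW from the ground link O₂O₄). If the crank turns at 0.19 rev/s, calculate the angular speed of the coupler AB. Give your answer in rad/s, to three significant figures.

0.345

ω₂ = 1.194 rad/s (from 0.19 rev/s).
Differentiating the loop-closure r₂e^{iθ₂}+r₃e^{iθ₃}=r₁+r₄e^{iθ₄} gives r₂ω₂e^{iθ₂}+r₃ω₃e^{iθ₃}=r₄ω₄e^{iθ₄}.
Eliminating the other unknown: ω₃ = r₂ω₂ sin(θ₄−θ₂) / [r₃ sin(θ₃−θ₄)].
Numerator sine = +0.90996; denominator sine = +0.99803.
Result = 0.1817·1.194·(+0.90996) / (0.5729·(+0.99803)) = +0.34522 rad/s; magnitude 0.34522 rad/s.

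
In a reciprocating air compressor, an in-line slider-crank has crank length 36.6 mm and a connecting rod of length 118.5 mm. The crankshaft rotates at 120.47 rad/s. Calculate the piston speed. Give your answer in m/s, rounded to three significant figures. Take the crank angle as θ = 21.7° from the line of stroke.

2.10

ω = 120.5 rad/s
For an in-line slider-crank, x = r cosθ + √(L² − r² sin²θ), so v = −rω sinθ·[1 + r cosθ/√(L² − r² sin²θ)].
With r = 0.0366 m, L = 0.1185 m, θ = 21.7°: √(L² − r² sin²θ) = 0.11772 m.
v = −0.0366·120.5·0.36975·[1 + 0.0366·0.92913/0.11772] = -2.1012 m/s.
|v| = 2.1012 m/s.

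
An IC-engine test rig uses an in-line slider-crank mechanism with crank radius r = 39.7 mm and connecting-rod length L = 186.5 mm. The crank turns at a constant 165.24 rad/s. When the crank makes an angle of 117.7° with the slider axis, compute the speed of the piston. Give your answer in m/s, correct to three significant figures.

5.22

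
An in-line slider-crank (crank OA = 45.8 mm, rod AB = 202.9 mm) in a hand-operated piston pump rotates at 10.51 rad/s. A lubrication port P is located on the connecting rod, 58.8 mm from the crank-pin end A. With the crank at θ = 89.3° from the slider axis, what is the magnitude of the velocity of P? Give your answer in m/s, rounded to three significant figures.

ω = 10.51 rad/s.  Crank-pin speed |V_A| = rω = 0.48136 m/s, perpendicular to OA.
Rod angle: sinφ = −(r/L) sinθ ⇒ φ = -13.045°; ω_rod = −rω cosθ/√(L²−r²sin²θ) = -0.029751 rad/s.
V_P = V_A + ω_rod × AP, with AP = 0.0588 m along the rod.
Components: V_Px = −rω sinθ − a·ω_rod·sinφ = -0.48172 m/s;  V_Py = rω cosθ + a·ω_rod·cosφ = +0.0041765 m/s.
|V_P| = √(V_Px² + V_Py²) = 0.48174 m/s.

0.482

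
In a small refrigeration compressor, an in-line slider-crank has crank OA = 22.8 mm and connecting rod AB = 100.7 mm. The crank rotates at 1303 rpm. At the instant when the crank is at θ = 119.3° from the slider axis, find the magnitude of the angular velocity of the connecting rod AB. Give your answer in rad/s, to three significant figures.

15.4

ω = 136.4 rad/s (converted from 1303 rpm).
The rod makes angle φ with the slider axis where L sinφ = r sinθ; differentiating, L cosφ·φ̇ = r ω cosθ.
L cosφ = √(L² − r² sin²θ) = 0.098718 m.
|ω_rod| = r ω |cosθ| / √(L² − r² sin²θ) = 0.0228·136.4·0.48938/0.098718 = 15.423 rad/s.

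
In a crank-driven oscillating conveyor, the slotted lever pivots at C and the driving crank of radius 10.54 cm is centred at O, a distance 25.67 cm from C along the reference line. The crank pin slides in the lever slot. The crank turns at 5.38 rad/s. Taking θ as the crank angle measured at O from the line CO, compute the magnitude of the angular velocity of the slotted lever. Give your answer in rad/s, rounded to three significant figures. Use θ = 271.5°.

ω = 5.38 rad/s
Crank pin A relative to C: A = (d + r cosθ, r sinθ); lever angle φ = atan2(r sinθ, d + r cosθ).
Differentiating tanφ: φ̇ = rω(d cosθ + r)/(d² + r² + 2dr cosθ).
d² + r² + 2dr cosθ = |CA|² = 0.0784205 m²;  d cosθ + r = +0.11212 m.
|ω_lever| = |0.1054·5.38·+0.11212| / 0.0784205 = 0.81073 rad/s.

0.811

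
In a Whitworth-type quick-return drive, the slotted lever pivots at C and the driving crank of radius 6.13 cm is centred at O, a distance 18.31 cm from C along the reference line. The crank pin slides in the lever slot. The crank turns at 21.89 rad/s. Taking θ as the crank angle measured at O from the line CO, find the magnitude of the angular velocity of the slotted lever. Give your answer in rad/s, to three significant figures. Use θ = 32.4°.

5.15

ω = 21.89 rad/s
Crank pin A relative to C: A = (d + r cosθ, r sinθ); lever angle φ = atan2(r sinθ, d + r cosθ).
Differentiating tanφ: φ̇ = rω(d cosθ + r)/(d² + r² + 2dr cosθ).
d² + r² + 2dr cosθ = |CA|² = 0.0562368 m²;  d cosθ + r = +0.2159 m.
|ω_lever| = |0.0613·21.89·+0.2159| / 0.0562368 = 5.1515 rad/s.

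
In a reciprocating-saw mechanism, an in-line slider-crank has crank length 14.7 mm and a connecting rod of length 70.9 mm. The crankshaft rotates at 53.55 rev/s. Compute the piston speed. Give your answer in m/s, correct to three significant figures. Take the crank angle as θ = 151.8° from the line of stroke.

ω = 2π·53.5 = 336.5 rad/s
For an in-line slider-crank, x = r cosθ + √(L² − r² sin²θ), so v = −rω sinθ·[1 + r cosθ/√(L² − r² sin²θ)].
With r = 0.0147 m, L = 0.0709 m, θ = 151.8°: √(L² − r² sin²θ) = 0.070559 m.
v = −0.0147·336.5·0.47255·[1 + 0.0147·-0.88130/0.070559] = -1.9081 m/s.
|v| = 1.9081 m/s.

1.91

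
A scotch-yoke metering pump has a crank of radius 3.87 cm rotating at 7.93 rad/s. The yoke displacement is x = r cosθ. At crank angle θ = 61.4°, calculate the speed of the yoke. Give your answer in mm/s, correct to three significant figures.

269

ω = 7.93 rad/s
x = r cosθ ⇒ ẋ = −rω sinθ.
|v| = rω|sinθ| = 0.0387·7.93·|sin 61.4°| = 0.26945 m/s = 269.45 mm/s.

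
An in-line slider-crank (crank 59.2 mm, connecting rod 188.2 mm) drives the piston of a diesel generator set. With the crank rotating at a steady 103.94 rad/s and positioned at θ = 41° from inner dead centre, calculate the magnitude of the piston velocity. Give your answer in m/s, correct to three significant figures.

5.02

ω = 103.9 rad/s
For an in-line slider-crank, x = r cosθ + √(L² − r² sin²θ), so v = −rω sinθ·[1 + r cosθ/√(L² − r² sin²θ)].
With r = 0.0592 m, L = 0.1882 m, θ = 41°: √(L² − r² sin²θ) = 0.18415 m.
v = −0.0592·103.9·0.65606·[1 + 0.0592·0.75471/0.18415] = -5.0163 m/s.
|v| = 5.0163 m/s.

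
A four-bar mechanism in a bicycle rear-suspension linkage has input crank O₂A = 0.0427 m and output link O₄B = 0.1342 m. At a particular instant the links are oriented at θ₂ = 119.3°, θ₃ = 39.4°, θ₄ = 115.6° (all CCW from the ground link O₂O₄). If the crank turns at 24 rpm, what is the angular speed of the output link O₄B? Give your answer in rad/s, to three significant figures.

ω₂ = 2.513 rad/s (from 24 rpm).
Differentiating the loop-closure r₂e^{iθ₂}+r₃e^{iθ₃}=r₁+r₄e^{iθ₄} gives r₂ω₂e^{iθ₂}+r₃ω₃e^{iθ₃}=r₄ω₄e^{iθ₄}.
Eliminating the other unknown: ω₄ = r₂ω₂ sin(θ₂−θ₃) / [r₄ sin(θ₄−θ₃)].
Numerator sine = +0.98450; denominator sine = +0.97113.
Result = 0.0427·2.513·(+0.98450) / (0.1342·(+0.97113)) = +0.81069 rad/s; magnitude 0.81069 rad/s.

0.811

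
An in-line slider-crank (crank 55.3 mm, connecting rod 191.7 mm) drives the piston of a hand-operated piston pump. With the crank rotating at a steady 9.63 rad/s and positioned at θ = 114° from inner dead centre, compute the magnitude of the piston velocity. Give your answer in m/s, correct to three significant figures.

0.427

ω = 9.63 rad/s
For an in-line slider-crank, x = r cosθ + √(L² − r² sin²θ), so v = −rω sinθ·[1 + r cosθ/√(L² − r² sin²θ)].
With r = 0.0553 m, L = 0.1917 m, θ = 114°: √(L² − r² sin²θ) = 0.18492 m.
v = −0.0553·9.63·0.91355·[1 + 0.0553·-0.40674/0.18492] = -0.42733 m/s.
|v| = 0.42733 m/s.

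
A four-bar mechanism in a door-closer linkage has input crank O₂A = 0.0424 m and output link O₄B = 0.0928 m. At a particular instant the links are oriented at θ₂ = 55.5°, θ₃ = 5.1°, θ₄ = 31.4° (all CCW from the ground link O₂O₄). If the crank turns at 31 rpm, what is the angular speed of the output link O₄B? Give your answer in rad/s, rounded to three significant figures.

2.58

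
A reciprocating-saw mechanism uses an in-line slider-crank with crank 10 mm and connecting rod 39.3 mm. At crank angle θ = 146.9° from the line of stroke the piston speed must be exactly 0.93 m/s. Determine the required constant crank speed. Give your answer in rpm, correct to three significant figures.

For an in-line slider-crank, |v_piston| = rω|sinθ|·[1 + r cosθ/√(L² − r² sin²θ)].
With r = 0.01 m, L = 0.0393 m, θ = 146.9°: the bracketed kinematic factor |dx/dθ| = 0.0042855 m.
ω = v/|dx/dθ| = 0.93/0.0042855 = 217.01 rad/s.
N = 60ω/(2π) = 2072.3 rpm.

2070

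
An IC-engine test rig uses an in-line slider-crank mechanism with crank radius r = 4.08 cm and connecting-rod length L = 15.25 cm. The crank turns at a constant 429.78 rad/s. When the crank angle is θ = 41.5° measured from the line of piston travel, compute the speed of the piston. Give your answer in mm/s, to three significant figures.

14000

ω = 429.8 rad/s
For an in-line slider-crank, x = r cosθ + √(L² − r² sin²θ), so v = −rω sinθ·[1 + r cosθ/√(L² − r² sin²θ)].
With r = 0.0408 m, L = 0.1525 m, θ = 41.5°: √(L² − r² sin²θ) = 0.15008 m.
v = −0.0408·429.8·0.66262·[1 + 0.0408·0.74896/0.15008] = -13.985 m/s.
|v| = 13.985 m/s = 13985 mm/s.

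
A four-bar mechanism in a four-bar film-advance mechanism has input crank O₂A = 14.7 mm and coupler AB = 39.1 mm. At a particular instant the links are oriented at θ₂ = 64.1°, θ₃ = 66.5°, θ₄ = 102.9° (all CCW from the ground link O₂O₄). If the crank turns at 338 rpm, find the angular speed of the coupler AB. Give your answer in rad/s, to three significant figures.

14.1

ω₂ = 35.4 rad/s (from 338 rpm).
Differentiating the loop-closure r₂e^{iθ₂}+r₃e^{iθ₃}=r₁+r₄e^{iθ₄} gives r₂ω₂e^{iθ₂}+r₃ω₃e^{iθ₃}=r₄ω₄e^{iθ₄}.
Eliminating the other unknown: ω₃ = r₂ω₂ sin(θ₄−θ₂) / [r₃ sin(θ₃−θ₄)].
Numerator sine = +0.62660; denominator sine = -0.59342.
Result = 0.0147·35.4·(+0.62660) / (0.0391·(-0.59342)) = -14.051 rad/s; magnitude 14.051 rad/s.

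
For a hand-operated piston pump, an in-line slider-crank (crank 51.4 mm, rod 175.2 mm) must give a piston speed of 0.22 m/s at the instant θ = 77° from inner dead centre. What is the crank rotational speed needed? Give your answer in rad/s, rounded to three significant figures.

4.11

For an in-line slider-crank, |v_piston| = rω|sinθ|·[1 + r cosθ/√(L² − r² sin²θ)].
With r = 0.0514 m, L = 0.1752 m, θ = 77°: the bracketed kinematic factor |dx/dθ| = 0.053532 m.
ω = v/|dx/dθ| = 0.22/0.053532 = 4.1097 rad/s.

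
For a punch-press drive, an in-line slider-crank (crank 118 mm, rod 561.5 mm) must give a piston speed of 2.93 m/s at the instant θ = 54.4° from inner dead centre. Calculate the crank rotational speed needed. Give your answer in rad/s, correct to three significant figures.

27.2

For an in-line slider-crank, |v_piston| = rω|sinθ|·[1 + r cosθ/√(L² − r² sin²θ)].
With r = 0.118 m, L = 0.5615 m, θ = 54.4°: the bracketed kinematic factor |dx/dθ| = 0.10786 m.
ω = v/|dx/dθ| = 2.93/0.10786 = 27.165 rad/s.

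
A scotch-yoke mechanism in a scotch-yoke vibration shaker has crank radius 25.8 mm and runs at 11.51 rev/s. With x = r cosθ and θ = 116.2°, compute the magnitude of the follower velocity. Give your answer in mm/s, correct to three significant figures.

ω = 72.32 rad/s (from 11.51 rev/s).
x = r cosθ ⇒ ẋ = −rω sinθ.
|v| = rω|sinθ| = 0.0258·72.32·|sin 116.2°| = 1.6741 m/s = 1674.1 mm/s.

1670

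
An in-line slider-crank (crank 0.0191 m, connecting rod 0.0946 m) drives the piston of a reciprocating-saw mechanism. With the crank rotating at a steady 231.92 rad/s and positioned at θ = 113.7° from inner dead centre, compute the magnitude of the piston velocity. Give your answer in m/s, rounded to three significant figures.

ω = 231.9 rad/s
For an in-line slider-crank, x = r cosθ + √(L² − r² sin²θ), so v = −rω sinθ·[1 + r cosθ/√(L² − r² sin²θ)].
With r = 0.0191 m, L = 0.0946 m, θ = 113.7°: √(L² − r² sin²θ) = 0.092969 m.
v = −0.0191·231.9·0.91566·[1 + 0.0191·-0.40195/0.092969] = -3.7211 m/s.
|v| = 3.7211 m/s.

3.72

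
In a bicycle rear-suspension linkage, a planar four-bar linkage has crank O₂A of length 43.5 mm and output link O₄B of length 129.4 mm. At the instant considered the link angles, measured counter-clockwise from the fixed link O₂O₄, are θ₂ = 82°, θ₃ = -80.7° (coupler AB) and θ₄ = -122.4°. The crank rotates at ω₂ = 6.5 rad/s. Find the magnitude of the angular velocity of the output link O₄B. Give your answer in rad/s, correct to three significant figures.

ω₂ = 6.5 rad/s
Differentiating the loop-closure r₂e^{iθ₂}+r₃e^{iθ₃}=r₁+r₄e^{iθ₄} gives r₂ω₂e^{iθ₂}+r₃ω₃e^{iθ₃}=r₄ω₄e^{iθ₄}.
Eliminating the other unknown: ω₄ = r₂ω₂ sin(θ₂−θ₃) / [r₄ sin(θ₄−θ₃)].
Numerator sine = +0.29737; denominator sine = -0.66523.
Result = 0.0435·6.5·(+0.29737) / (0.1294·(-0.66523)) = -0.97679 rad/s; magnitude 0.97679 rad/s.

0.977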